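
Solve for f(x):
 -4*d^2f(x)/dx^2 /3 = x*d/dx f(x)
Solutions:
 f(x) = C1 + C2*erf(sqrt(6)*x/4)


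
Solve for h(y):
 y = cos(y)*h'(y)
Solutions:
 h(y) = C1 + Integral(y/cos(y), y)


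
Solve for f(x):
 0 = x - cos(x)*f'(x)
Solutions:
 f(x) = C1 + Integral(x/cos(x), x)


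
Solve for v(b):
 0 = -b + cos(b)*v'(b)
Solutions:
 v(b) = C1 + Integral(b/cos(b), b)


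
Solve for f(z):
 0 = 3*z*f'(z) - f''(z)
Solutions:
 f(z) = C1 + C2*erfi(sqrt(6)*z/2)


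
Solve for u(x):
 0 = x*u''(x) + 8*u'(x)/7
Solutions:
 u(x) = C1 + C2/x^(1/7)


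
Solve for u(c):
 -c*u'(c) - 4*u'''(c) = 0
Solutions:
 u(c) = C1 + Integral(C2*airyai(-2^(1/3)*c/2) + C3*airybi(-2^(1/3)*c/2), c)


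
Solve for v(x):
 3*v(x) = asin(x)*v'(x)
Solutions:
 v(x) = C1*exp(3*Integral(1/asin(x), x))


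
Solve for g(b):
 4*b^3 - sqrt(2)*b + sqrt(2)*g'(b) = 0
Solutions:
 g(b) = C1 - sqrt(2)*b^4/2 + b^2/2


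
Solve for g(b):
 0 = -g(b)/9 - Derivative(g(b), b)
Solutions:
 g(b) = C1*exp(-b/9)


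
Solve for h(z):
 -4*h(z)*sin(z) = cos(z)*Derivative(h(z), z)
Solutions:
 h(z) = C1*cos(z)^4


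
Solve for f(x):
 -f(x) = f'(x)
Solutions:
 f(x) = C1*exp(-x)


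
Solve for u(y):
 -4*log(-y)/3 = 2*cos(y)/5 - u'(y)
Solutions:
 u(y) = C1 + 4*y*log(-y)/3 - 4*y/3 + 2*sin(y)/5


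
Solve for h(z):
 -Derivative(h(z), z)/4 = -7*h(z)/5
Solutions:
 h(z) = C1*exp(28*z/5)


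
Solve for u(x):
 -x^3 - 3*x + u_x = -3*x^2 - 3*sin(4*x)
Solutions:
 u(x) = C1 + x^4/4 - x^3 + 3*x^2/2 + 3*cos(4*x)/4


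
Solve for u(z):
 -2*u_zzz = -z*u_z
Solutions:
 u(z) = C1 + Integral(C2*airyai(2^(2/3)*z/2) + C3*airybi(2^(2/3)*z/2), z)


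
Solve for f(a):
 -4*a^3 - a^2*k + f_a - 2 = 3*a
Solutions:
 f(a) = C1 + a^4 + a^3*k/3 + 3*a^2/2 + 2*a


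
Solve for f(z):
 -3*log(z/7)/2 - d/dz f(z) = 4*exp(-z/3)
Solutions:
 f(z) = C1 - 3*z*log(z)/2 + 3*z*(1 + log(7))/2 + 12*exp(-z/3)


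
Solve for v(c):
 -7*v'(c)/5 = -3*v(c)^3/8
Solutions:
 v(c) = -2*sqrt(7)*sqrt(-1/(C1 + 15*c))
 v(c) = 2*sqrt(7)*sqrt(-1/(C1 + 15*c))


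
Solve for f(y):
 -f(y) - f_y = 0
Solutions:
 f(y) = C1*exp(-y)


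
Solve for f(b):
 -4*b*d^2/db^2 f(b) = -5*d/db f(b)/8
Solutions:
 f(b) = C1 + C2*b^(37/32)


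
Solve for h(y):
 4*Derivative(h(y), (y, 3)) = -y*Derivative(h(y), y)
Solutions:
 h(y) = C1 + Integral(C2*airyai(-2^(1/3)*y/2) + C3*airybi(-2^(1/3)*y/2), y)


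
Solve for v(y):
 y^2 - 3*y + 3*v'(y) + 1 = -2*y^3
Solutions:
 v(y) = C1 - y^4/6 - y^3/9 + y^2/2 - y/3


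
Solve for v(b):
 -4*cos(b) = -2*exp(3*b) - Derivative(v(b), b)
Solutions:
 v(b) = C1 - 2*exp(3*b)/3 + 4*sin(b)


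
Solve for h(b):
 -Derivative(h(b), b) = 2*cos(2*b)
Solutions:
 h(b) = C1 - sin(2*b)


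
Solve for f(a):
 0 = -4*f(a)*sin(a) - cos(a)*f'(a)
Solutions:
 f(a) = C1*cos(a)^4


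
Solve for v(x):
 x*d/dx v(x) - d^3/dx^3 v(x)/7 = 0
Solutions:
 v(x) = C1 + Integral(C2*airyai(7^(1/3)*x) + C3*airybi(7^(1/3)*x), x)


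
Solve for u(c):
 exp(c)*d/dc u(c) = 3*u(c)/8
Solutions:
 u(c) = C1*exp(-3*exp(-c)/8)


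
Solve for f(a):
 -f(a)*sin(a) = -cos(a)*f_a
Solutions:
 f(a) = C1/cos(a)


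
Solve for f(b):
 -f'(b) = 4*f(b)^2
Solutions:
 f(b) = 1/(C1 + 4*b)


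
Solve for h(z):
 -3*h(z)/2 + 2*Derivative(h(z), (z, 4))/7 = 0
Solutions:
 h(z) = C1*exp(-sqrt(2)*21^(1/4)*z/2) + C2*exp(sqrt(2)*21^(1/4)*z/2) + C3*sin(sqrt(2)*21^(1/4)*z/2) + C4*cos(sqrt(2)*21^(1/4)*z/2)


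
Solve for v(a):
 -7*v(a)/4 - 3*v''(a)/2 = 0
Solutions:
 v(a) = C1*sin(sqrt(42)*a/6) + C2*cos(sqrt(42)*a/6)


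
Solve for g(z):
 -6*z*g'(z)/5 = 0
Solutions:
 g(z) = C1


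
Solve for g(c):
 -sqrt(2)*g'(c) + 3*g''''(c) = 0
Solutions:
 g(c) = C1 + C4*exp(2^(1/6)*3^(2/3)*c/3) + (C2*sin(6^(1/6)*c/2) + C3*cos(6^(1/6)*c/2))*exp(-2^(1/6)*3^(2/3)*c/6)


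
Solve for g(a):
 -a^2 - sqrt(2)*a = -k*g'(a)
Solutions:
 g(a) = C1 + a^3/(3*k) + sqrt(2)*a^2/(2*k)


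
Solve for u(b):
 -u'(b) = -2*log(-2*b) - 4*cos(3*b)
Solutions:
 u(b) = C1 + 2*b*log(-b) - 2*b + 2*b*log(2) + 4*sin(3*b)/3


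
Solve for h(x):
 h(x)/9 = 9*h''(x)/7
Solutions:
 h(x) = C1*exp(-sqrt(7)*x/9) + C2*exp(sqrt(7)*x/9)


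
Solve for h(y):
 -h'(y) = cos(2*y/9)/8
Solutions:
 h(y) = C1 - 9*sin(2*y/9)/16


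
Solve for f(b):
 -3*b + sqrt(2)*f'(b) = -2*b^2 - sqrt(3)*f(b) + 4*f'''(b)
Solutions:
 f(b) = C1*exp(-b*(sqrt(6)/(sqrt(81 - 2*sqrt(2)) + 9)^(1/3) + sqrt(3)*(sqrt(81 - 2*sqrt(2)) + 9)^(1/3))/12)*sin(b*(-sqrt(2)/(sqrt(81 - 2*sqrt(2)) + 9)^(1/3) + (sqrt(81 - 2*sqrt(2)) + 9)^(1/3))/4) + C2*exp(-b*(sqrt(6)/(sqrt(81 - 2*sqrt(2)) + 9)^(1/3) + sqrt(3)*(sqrt(81 - 2*sqrt(2)) + 9)^(1/3))/12)*cos(b*(-sqrt(2)/(sqrt(81 - 2*sqrt(2)) + 9)^(1/3) + (sqrt(81 - 2*sqrt(2)) + 9)^(1/3))/4) + C3*exp(b*(sqrt(6)/(sqrt(81 - 2*sqrt(2)) + 9)^(1/3) + sqrt(3)*(sqrt(81 - 2*sqrt(2)) + 9)^(1/3))/6) - 2*sqrt(3)*b^2/3 + sqrt(3)*b + 4*sqrt(2)*b/3 - 8*sqrt(3)/9 - sqrt(2)


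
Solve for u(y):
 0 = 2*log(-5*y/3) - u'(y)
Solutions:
 u(y) = C1 + 2*y*log(-y) + 2*y*(-log(3) - 1 + log(5))


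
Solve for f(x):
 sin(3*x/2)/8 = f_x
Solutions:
 f(x) = C1 - cos(3*x/2)/12


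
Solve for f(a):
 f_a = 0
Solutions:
 f(a) = C1


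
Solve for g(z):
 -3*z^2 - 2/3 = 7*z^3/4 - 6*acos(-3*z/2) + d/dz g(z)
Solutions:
 g(z) = C1 - 7*z^4/16 - z^3 + 6*z*acos(-3*z/2) - 2*z/3 + 2*sqrt(4 - 9*z^2)


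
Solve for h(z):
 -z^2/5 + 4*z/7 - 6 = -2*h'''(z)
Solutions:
 h(z) = C1 + C2*z + C3*z^2 + z^5/600 - z^4/84 + z^3/2


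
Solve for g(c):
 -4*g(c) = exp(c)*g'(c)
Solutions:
 g(c) = C1*exp(4*exp(-c))


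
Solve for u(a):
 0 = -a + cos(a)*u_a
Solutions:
 u(a) = C1 + Integral(a/cos(a), a)


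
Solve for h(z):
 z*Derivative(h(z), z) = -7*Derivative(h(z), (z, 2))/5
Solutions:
 h(z) = C1 + C2*erf(sqrt(70)*z/14)


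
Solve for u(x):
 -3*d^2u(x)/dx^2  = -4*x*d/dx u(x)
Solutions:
 u(x) = C1 + C2*erfi(sqrt(6)*x/3)


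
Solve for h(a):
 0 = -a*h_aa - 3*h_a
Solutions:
 h(a) = C1 + C2/a^2


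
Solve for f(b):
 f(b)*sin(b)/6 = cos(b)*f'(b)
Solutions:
 f(b) = C1/cos(b)^(1/6)


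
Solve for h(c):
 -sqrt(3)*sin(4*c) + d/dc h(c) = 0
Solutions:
 h(c) = C1 - sqrt(3)*cos(4*c)/4


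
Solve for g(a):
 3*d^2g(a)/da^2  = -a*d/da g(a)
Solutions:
 g(a) = C1 + C2*erf(sqrt(6)*a/6)


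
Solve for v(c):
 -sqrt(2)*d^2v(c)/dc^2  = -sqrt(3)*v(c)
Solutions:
 v(c) = C1*exp(-2^(3/4)*3^(1/4)*c/2) + C2*exp(2^(3/4)*3^(1/4)*c/2)


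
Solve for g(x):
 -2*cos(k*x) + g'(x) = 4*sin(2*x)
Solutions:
 g(x) = C1 - 2*cos(2*x) + 2*sin(k*x)/k


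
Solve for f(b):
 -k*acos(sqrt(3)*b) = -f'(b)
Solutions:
 f(b) = C1 + k*(b*acos(sqrt(3)*b) - sqrt(3)*sqrt(1 - 3*b^2)/3)


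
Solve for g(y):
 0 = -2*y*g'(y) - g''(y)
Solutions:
 g(y) = C1 + C2*erf(y)


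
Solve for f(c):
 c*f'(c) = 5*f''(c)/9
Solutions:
 f(c) = C1 + C2*erfi(3*sqrt(10)*c/10)


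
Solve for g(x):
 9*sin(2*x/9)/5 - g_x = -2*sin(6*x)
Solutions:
 g(x) = C1 - 81*cos(2*x/9)/10 - cos(6*x)/3


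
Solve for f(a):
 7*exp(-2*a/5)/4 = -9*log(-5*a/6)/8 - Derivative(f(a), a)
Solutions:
 f(a) = C1 - 9*a*log(-a)/8 + 9*a*(-log(5) + 1 + log(6))/8 + 35*exp(-2*a/5)/8


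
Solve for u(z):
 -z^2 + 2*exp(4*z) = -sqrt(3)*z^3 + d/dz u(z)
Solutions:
 u(z) = C1 + sqrt(3)*z^4/4 - z^3/3 + exp(4*z)/2


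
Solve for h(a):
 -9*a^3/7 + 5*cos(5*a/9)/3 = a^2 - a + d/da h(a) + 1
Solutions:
 h(a) = C1 - 9*a^4/28 - a^3/3 + a^2/2 - a + 3*sin(5*a/9)


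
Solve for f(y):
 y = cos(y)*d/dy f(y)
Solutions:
 f(y) = C1 + Integral(y/cos(y), y)


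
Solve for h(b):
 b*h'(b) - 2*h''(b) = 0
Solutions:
 h(b) = C1 + C2*erfi(b/2)


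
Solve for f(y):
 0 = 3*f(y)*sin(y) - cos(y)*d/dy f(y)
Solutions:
 f(y) = C1/cos(y)^3


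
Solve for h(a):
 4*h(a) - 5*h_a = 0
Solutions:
 h(a) = C1*exp(4*a/5)


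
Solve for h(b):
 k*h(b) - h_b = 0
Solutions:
 h(b) = C1*exp(b*k)


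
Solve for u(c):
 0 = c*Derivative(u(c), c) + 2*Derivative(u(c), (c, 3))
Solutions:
 u(c) = C1 + Integral(C2*airyai(-2^(2/3)*c/2) + C3*airybi(-2^(2/3)*c/2), c)


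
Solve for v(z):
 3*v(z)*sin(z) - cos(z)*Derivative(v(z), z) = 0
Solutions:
 v(z) = C1/cos(z)^3


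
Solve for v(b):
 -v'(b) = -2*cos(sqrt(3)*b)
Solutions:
 v(b) = C1 + 2*sqrt(3)*sin(sqrt(3)*b)/3


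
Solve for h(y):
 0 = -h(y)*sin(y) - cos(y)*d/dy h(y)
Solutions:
 h(y) = C1*cos(y)


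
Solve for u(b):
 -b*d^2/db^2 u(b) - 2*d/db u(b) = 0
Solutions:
 u(b) = C1 + C2/b


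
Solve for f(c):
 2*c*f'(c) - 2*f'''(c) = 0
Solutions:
 f(c) = C1 + Integral(C2*airyai(c) + C3*airybi(c), c)


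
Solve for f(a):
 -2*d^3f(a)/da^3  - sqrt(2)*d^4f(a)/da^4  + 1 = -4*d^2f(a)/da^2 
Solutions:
 f(a) = C1 + C2*a + C3*exp(sqrt(2)*a*(-1 + sqrt(1 + 4*sqrt(2)))/2) + C4*exp(-sqrt(2)*a*(1 + sqrt(1 + 4*sqrt(2)))/2) - a^2/8


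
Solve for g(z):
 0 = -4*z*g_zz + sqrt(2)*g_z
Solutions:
 g(z) = C1 + C2*z^(sqrt(2)/4 + 1)


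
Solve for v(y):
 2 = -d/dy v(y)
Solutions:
 v(y) = C1 - 2*y


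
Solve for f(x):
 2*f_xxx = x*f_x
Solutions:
 f(x) = C1 + Integral(C2*airyai(2^(2/3)*x/2) + C3*airybi(2^(2/3)*x/2), x)


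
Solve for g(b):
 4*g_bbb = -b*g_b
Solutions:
 g(b) = C1 + Integral(C2*airyai(-2^(1/3)*b/2) + C3*airybi(-2^(1/3)*b/2), b)


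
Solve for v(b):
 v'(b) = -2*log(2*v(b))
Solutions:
 Integral(1/(log(_y) + log(2)), (_y, v(b)))/2 = C1 - b


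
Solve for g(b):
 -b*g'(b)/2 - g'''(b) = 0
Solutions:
 g(b) = C1 + Integral(C2*airyai(-2^(2/3)*b/2) + C3*airybi(-2^(2/3)*b/2), b)


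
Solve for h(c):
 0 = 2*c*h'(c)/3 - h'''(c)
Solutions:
 h(c) = C1 + Integral(C2*airyai(2^(1/3)*3^(2/3)*c/3) + C3*airybi(2^(1/3)*3^(2/3)*c/3), c)


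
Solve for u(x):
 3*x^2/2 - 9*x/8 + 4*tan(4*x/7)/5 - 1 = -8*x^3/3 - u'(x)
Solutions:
 u(x) = C1 - 2*x^4/3 - x^3/2 + 9*x^2/16 + x + 7*log(cos(4*x/7))/5


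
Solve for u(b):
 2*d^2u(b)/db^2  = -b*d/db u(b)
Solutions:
 u(b) = C1 + C2*erf(b/2)


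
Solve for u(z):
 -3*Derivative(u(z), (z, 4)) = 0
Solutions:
 u(z) = C1 + C2*z + C3*z^2 + C4*z^3


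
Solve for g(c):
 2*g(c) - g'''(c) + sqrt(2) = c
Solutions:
 g(c) = C3*exp(2^(1/3)*c) + c/2 + (C1*sin(2^(1/3)*sqrt(3)*c/2) + C2*cos(2^(1/3)*sqrt(3)*c/2))*exp(-2^(1/3)*c/2) - sqrt(2)/2


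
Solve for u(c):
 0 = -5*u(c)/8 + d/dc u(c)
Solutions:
 u(c) = C1*exp(5*c/8)


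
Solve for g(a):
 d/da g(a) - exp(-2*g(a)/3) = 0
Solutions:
 g(a) = 3*log(-sqrt(C1 + a)) - 3*log(3) + 3*log(6)/2
 g(a) = 3*log(C1 + a)/2 - 3*log(3) + 3*log(6)/2


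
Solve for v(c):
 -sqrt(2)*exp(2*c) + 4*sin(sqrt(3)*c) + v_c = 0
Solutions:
 v(c) = C1 + sqrt(2)*exp(2*c)/2 + 4*sqrt(3)*cos(sqrt(3)*c)/3


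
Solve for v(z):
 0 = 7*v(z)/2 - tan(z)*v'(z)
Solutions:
 v(z) = C1*sin(z)^(7/2)


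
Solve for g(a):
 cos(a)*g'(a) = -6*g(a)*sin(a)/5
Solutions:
 g(a) = C1*cos(a)^(6/5)


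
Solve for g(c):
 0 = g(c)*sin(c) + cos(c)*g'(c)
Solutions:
 g(c) = C1*cos(c)


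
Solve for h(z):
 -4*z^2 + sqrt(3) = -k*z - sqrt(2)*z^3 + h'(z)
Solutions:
 h(z) = C1 + k*z^2/2 + sqrt(2)*z^4/4 - 4*z^3/3 + sqrt(3)*z


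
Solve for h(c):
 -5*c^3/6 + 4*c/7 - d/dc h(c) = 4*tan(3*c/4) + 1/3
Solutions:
 h(c) = C1 - 5*c^4/24 + 2*c^2/7 - c/3 + 16*log(cos(3*c/4))/3


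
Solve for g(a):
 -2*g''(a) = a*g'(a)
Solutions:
 g(a) = C1 + C2*erf(a/2)


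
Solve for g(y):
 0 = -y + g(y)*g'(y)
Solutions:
 g(y) = -sqrt(C1 + y^2)
 g(y) = sqrt(C1 + y^2)


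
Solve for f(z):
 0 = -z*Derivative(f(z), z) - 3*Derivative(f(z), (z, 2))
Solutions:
 f(z) = C1 + C2*erf(sqrt(6)*z/6)


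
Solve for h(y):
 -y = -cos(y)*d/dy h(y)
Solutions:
 h(y) = C1 + Integral(y/cos(y), y)


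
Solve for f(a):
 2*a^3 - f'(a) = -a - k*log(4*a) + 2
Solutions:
 f(a) = C1 + a^4/2 + a^2/2 + a*k*log(a) - a*k + a*k*log(4) - 2*a


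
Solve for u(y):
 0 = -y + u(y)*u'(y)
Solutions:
 u(y) = -sqrt(C1 + y^2)
 u(y) = sqrt(C1 + y^2)


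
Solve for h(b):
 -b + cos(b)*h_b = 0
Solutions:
 h(b) = C1 + Integral(b/cos(b), b)


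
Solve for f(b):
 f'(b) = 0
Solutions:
 f(b) = C1


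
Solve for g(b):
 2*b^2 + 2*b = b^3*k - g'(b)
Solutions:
 g(b) = C1 + b^4*k/4 - 2*b^3/3 - b^2


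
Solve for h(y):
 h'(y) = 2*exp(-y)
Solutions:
 h(y) = C1 - 2*exp(-y)


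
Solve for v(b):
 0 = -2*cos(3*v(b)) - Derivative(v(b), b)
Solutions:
 v(b) = -asin((C1 + exp(12*b))/(C1 - exp(12*b)))/3 + pi/3
 v(b) = asin((C1 + exp(12*b))/(C1 - exp(12*b)))/3


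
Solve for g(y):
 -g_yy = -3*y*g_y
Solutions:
 g(y) = C1 + C2*erfi(sqrt(6)*y/2)


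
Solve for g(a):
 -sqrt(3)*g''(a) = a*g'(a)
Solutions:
 g(a) = C1 + C2*erf(sqrt(2)*3^(3/4)*a/6)


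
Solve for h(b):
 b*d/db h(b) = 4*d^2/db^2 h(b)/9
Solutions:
 h(b) = C1 + C2*erfi(3*sqrt(2)*b/4)


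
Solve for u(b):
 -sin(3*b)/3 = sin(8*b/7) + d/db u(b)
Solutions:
 u(b) = C1 + 7*cos(8*b/7)/8 + cos(3*b)/9


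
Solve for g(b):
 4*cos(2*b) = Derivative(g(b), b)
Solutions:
 g(b) = C1 + 2*sin(2*b)


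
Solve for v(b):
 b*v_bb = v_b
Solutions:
 v(b) = C1 + C2*b^2


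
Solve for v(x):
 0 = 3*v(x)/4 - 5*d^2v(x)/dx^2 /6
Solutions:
 v(x) = C1*exp(-3*sqrt(10)*x/10) + C2*exp(3*sqrt(10)*x/10)


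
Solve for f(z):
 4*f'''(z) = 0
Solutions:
 f(z) = C1 + C2*z + C3*z^2


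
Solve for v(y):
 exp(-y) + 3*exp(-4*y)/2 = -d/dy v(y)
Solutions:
 v(y) = C1 + exp(-y) + 3*exp(-4*y)/8


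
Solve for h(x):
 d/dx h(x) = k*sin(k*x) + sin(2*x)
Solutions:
 h(x) = C1 - cos(2*x)/2 - cos(k*x)


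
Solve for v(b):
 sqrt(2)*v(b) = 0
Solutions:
 v(b) = 0


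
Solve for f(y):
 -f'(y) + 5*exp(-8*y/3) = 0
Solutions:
 f(y) = C1 - 15*exp(-8*y/3)/8


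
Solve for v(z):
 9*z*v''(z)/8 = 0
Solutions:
 v(z) = C1 + C2*z


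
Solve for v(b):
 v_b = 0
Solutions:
 v(b) = C1


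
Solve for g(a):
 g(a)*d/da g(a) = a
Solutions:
 g(a) = -sqrt(C1 + a^2)
 g(a) = sqrt(C1 + a^2)


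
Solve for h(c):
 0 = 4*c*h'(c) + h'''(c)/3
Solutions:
 h(c) = C1 + Integral(C2*airyai(-12^(1/3)*c) + C3*airybi(-12^(1/3)*c), c)


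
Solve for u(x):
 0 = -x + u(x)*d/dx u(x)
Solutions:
 u(x) = -sqrt(C1 + x^2)
 u(x) = sqrt(C1 + x^2)


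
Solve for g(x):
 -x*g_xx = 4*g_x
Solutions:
 g(x) = C1 + C2/x^3


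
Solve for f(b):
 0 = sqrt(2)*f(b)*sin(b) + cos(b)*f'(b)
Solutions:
 f(b) = C1*cos(b)^(sqrt(2))


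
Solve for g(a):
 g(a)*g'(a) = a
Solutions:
 g(a) = -sqrt(C1 + a^2)
 g(a) = sqrt(C1 + a^2)


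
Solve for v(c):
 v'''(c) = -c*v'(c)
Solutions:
 v(c) = C1 + Integral(C2*airyai(-c) + C3*airybi(-c), c)


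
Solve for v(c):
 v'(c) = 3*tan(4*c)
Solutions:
 v(c) = C1 - 3*log(cos(4*c))/4


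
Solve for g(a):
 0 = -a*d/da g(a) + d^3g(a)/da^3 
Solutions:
 g(a) = C1 + Integral(C2*airyai(a) + C3*airybi(a), a)


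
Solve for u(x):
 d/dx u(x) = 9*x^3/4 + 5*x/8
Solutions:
 u(x) = C1 + 9*x^4/16 + 5*x^2/16


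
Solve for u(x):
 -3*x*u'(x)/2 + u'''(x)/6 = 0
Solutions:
 u(x) = C1 + Integral(C2*airyai(3^(2/3)*x) + C3*airybi(3^(2/3)*x), x)


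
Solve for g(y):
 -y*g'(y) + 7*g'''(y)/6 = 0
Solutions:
 g(y) = C1 + Integral(C2*airyai(6^(1/3)*7^(2/3)*y/7) + C3*airybi(6^(1/3)*7^(2/3)*y/7), y)


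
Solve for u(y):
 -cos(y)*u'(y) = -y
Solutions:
 u(y) = C1 + Integral(y/cos(y), y)


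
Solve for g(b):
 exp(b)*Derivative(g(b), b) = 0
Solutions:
 g(b) = C1


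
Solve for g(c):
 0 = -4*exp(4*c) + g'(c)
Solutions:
 g(c) = C1 + exp(4*c)


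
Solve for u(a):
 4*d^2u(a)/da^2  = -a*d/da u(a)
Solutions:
 u(a) = C1 + C2*erf(sqrt(2)*a/4)


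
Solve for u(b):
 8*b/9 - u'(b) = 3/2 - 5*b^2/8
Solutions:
 u(b) = C1 + 5*b^3/24 + 4*b^2/9 - 3*b/2


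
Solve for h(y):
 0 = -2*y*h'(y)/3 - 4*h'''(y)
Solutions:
 h(y) = C1 + Integral(C2*airyai(-6^(2/3)*y/6) + C3*airybi(-6^(2/3)*y/6), y)


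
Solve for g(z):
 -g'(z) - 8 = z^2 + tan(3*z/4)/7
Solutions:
 g(z) = C1 - z^3/3 - 8*z + 4*log(cos(3*z/4))/21


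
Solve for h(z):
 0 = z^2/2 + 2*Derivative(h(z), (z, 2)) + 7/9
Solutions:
 h(z) = C1 + C2*z - z^4/48 - 7*z^2/36


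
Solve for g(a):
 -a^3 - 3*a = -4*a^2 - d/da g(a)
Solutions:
 g(a) = C1 + a^4/4 - 4*a^3/3 + 3*a^2/2


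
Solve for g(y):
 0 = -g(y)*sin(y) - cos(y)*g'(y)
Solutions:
 g(y) = C1*cos(y)


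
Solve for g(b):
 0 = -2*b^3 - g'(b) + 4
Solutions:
 g(b) = C1 - b^4/2 + 4*b


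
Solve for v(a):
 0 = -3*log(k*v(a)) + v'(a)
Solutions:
 li(k*v(a))/k = C1 + 3*a


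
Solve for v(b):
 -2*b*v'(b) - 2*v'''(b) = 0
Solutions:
 v(b) = C1 + Integral(C2*airyai(-b) + C3*airybi(-b), b)


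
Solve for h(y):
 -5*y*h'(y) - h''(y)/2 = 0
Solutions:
 h(y) = C1 + C2*erf(sqrt(5)*y)


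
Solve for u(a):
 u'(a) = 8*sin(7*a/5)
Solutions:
 u(a) = C1 - 40*cos(7*a/5)/7


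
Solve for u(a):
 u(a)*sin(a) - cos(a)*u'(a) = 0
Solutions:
 u(a) = C1/cos(a)


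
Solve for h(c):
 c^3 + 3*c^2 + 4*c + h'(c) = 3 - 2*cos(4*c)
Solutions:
 h(c) = C1 - c^4/4 - c^3 - 2*c^2 + 3*c - sin(4*c)/2


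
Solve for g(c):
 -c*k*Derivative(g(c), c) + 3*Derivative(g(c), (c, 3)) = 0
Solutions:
 g(c) = C1 + Integral(C2*airyai(3^(2/3)*c*k^(1/3)/3) + C3*airybi(3^(2/3)*c*k^(1/3)/3), c)


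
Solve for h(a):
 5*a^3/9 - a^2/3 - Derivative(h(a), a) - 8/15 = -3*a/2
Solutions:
 h(a) = C1 + 5*a^4/36 - a^3/9 + 3*a^2/4 - 8*a/15


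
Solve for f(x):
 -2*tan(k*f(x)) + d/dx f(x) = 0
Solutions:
 f(x) = Piecewise((-asin(exp(C1*k + 2*k*x))/k + pi/k, Ne(k, 0)), (nan, True))
 f(x) = Piecewise((asin(exp(C1*k + 2*k*x))/k, Ne(k, 0)), (nan, True))


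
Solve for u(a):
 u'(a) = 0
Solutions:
 u(a) = C1


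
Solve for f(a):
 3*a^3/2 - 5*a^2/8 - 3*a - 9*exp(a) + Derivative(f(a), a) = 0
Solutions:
 f(a) = C1 - 3*a^4/8 + 5*a^3/24 + 3*a^2/2 + 9*exp(a)


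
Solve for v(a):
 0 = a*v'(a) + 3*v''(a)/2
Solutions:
 v(a) = C1 + C2*erf(sqrt(3)*a/3)


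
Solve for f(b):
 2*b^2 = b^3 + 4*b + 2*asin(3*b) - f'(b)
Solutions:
 f(b) = C1 + b^4/4 - 2*b^3/3 + 2*b^2 + 2*b*asin(3*b) + 2*sqrt(1 - 9*b^2)/3


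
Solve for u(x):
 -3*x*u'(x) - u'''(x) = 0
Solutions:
 u(x) = C1 + Integral(C2*airyai(-3^(1/3)*x) + C3*airybi(-3^(1/3)*x), x)


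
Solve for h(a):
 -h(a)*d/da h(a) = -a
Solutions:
 h(a) = -sqrt(C1 + a^2)
 h(a) = sqrt(C1 + a^2)


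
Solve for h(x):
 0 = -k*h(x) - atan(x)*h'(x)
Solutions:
 h(x) = C1*exp(-k*Integral(1/atan(x), x))


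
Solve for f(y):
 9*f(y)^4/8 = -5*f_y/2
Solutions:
 f(y) = 20^(1/3)*(1/(C1 + 27*y))^(1/3)
 f(y) = 20^(1/3)*(-3^(2/3) - 3*3^(1/6)*I)*(1/(C1 + 9*y))^(1/3)/6
 f(y) = 20^(1/3)*(-3^(2/3) + 3*3^(1/6)*I)*(1/(C1 + 9*y))^(1/3)/6


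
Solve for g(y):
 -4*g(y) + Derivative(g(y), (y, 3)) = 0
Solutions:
 g(y) = C3*exp(2^(2/3)*y) + (C1*sin(2^(2/3)*sqrt(3)*y/2) + C2*cos(2^(2/3)*sqrt(3)*y/2))*exp(-2^(2/3)*y/2)


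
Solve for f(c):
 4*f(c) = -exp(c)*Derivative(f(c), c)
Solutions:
 f(c) = C1*exp(4*exp(-c))


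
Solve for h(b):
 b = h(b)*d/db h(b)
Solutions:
 h(b) = -sqrt(C1 + b^2)
 h(b) = sqrt(C1 + b^2)


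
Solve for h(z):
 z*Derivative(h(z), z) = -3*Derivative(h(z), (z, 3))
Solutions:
 h(z) = C1 + Integral(C2*airyai(-3^(2/3)*z/3) + C3*airybi(-3^(2/3)*z/3), z)


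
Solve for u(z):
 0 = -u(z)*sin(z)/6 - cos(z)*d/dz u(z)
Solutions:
 u(z) = C1*cos(z)^(1/6)


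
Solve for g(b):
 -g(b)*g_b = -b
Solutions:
 g(b) = -sqrt(C1 + b^2)
 g(b) = sqrt(C1 + b^2)


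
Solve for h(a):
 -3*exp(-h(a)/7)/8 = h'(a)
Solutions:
 h(a) = 7*log(C1 - 3*a/56)


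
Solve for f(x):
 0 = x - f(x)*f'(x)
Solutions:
 f(x) = -sqrt(C1 + x^2)
 f(x) = sqrt(C1 + x^2)


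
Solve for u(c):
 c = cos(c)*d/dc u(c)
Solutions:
 u(c) = C1 + Integral(c/cos(c), c)


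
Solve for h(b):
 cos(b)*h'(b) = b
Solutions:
 h(b) = C1 + Integral(b/cos(b), b)


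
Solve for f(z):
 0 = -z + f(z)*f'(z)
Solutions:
 f(z) = -sqrt(C1 + z^2)
 f(z) = sqrt(C1 + z^2)


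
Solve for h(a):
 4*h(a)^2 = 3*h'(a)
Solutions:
 h(a) = -3/(C1 + 4*a)


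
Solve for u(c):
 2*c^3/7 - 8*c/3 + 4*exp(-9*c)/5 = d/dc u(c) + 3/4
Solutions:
 u(c) = C1 + c^4/14 - 4*c^2/3 - 3*c/4 - 4*exp(-9*c)/45


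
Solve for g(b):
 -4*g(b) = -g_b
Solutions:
 g(b) = C1*exp(4*b)


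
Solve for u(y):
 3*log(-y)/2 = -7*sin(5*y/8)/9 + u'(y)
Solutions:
 u(y) = C1 + 3*y*log(-y)/2 - 3*y/2 - 56*cos(5*y/8)/45


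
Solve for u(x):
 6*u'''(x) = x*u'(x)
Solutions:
 u(x) = C1 + Integral(C2*airyai(6^(2/3)*x/6) + C3*airybi(6^(2/3)*x/6), x)


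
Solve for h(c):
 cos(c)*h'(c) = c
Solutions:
 h(c) = C1 + Integral(c/cos(c), c)


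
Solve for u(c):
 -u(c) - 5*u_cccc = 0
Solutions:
 u(c) = (C1*sin(sqrt(2)*5^(3/4)*c/10) + C2*cos(sqrt(2)*5^(3/4)*c/10))*exp(-sqrt(2)*5^(3/4)*c/10) + (C3*sin(sqrt(2)*5^(3/4)*c/10) + C4*cos(sqrt(2)*5^(3/4)*c/10))*exp(sqrt(2)*5^(3/4)*c/10)


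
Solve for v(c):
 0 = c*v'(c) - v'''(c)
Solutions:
 v(c) = C1 + Integral(C2*airyai(c) + C3*airybi(c), c)


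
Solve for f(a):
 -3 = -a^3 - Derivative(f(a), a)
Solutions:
 f(a) = C1 - a^4/4 + 3*a


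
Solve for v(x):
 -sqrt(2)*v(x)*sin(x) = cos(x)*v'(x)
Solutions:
 v(x) = C1*cos(x)^(sqrt(2))


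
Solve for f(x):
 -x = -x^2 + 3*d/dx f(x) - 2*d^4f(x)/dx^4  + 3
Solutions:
 f(x) = C1 + C4*exp(2^(2/3)*3^(1/3)*x/2) + x^3/9 - x^2/6 - x + (C2*sin(2^(2/3)*3^(5/6)*x/4) + C3*cos(2^(2/3)*3^(5/6)*x/4))*exp(-2^(2/3)*3^(1/3)*x/4)


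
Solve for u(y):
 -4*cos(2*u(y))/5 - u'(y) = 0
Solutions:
 4*y/5 - log(sin(2*u(y)) - 1)/4 + log(sin(2*u(y)) + 1)/4 = C1


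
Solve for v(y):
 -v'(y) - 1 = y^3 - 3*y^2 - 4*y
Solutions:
 v(y) = C1 - y^4/4 + y^3 + 2*y^2 - y


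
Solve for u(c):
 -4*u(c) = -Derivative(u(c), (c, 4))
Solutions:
 u(c) = C1*exp(-sqrt(2)*c) + C2*exp(sqrt(2)*c) + C3*sin(sqrt(2)*c) + C4*cos(sqrt(2)*c)


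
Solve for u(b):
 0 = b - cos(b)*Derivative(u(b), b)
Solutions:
 u(b) = C1 + Integral(b/cos(b), b)


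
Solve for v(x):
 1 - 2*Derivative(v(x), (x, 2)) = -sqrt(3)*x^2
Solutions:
 v(x) = C1 + C2*x + sqrt(3)*x^4/24 + x^2/4


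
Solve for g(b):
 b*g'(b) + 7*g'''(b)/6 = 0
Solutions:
 g(b) = C1 + Integral(C2*airyai(-6^(1/3)*7^(2/3)*b/7) + C3*airybi(-6^(1/3)*7^(2/3)*b/7), b)


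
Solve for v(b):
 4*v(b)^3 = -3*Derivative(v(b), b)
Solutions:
 v(b) = -sqrt(6)*sqrt(-1/(C1 - 4*b))/2
 v(b) = sqrt(6)*sqrt(-1/(C1 - 4*b))/2


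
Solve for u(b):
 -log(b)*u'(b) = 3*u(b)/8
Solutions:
 u(b) = C1*exp(-3*li(b)/8)


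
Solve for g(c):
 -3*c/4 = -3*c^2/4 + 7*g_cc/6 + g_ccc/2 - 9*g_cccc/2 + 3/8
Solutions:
 g(c) = C1 + C2*c + C3*exp(c*(1 - sqrt(85))/18) + C4*exp(c*(1 + sqrt(85))/18) + 3*c^4/56 - 39*c^3/196 + 7065*c^2/2744


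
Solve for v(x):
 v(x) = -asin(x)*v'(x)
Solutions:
 v(x) = C1*exp(-Integral(1/asin(x), x))


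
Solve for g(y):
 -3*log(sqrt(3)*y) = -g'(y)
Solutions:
 g(y) = C1 + 3*y*log(y) - 3*y + 3*y*log(3)/2


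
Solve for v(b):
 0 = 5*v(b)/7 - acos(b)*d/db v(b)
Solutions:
 v(b) = C1*exp(5*Integral(1/acos(b), b)/7)


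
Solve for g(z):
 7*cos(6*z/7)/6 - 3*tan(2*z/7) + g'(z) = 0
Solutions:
 g(z) = C1 - 21*log(cos(2*z/7))/2 - 49*sin(6*z/7)/36


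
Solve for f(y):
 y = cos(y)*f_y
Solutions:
 f(y) = C1 + Integral(y/cos(y), y)


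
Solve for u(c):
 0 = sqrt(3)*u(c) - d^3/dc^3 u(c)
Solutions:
 u(c) = C3*exp(3^(1/6)*c) + (C1*sin(3^(2/3)*c/2) + C2*cos(3^(2/3)*c/2))*exp(-3^(1/6)*c/2)


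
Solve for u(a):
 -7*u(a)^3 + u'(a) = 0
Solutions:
 u(a) = -sqrt(2)*sqrt(-1/(C1 + 7*a))/2
 u(a) = sqrt(2)*sqrt(-1/(C1 + 7*a))/2


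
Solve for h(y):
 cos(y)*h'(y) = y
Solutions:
 h(y) = C1 + Integral(y/cos(y), y)


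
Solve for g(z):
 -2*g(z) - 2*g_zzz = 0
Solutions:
 g(z) = C3*exp(-z) + (C1*sin(sqrt(3)*z/2) + C2*cos(sqrt(3)*z/2))*exp(z/2)


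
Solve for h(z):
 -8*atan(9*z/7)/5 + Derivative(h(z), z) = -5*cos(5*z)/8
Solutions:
 h(z) = C1 + 8*z*atan(9*z/7)/5 - 28*log(81*z^2 + 49)/45 - sin(5*z)/8


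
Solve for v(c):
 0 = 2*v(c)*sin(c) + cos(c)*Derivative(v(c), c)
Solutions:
 v(c) = C1*cos(c)^2


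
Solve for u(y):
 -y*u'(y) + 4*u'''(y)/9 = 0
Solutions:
 u(y) = C1 + Integral(C2*airyai(2^(1/3)*3^(2/3)*y/2) + C3*airybi(2^(1/3)*3^(2/3)*y/2), y)


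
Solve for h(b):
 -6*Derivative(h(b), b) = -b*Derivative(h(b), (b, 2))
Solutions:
 h(b) = C1 + C2*b^7


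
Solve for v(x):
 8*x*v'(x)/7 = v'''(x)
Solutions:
 v(x) = C1 + Integral(C2*airyai(2*7^(2/3)*x/7) + C3*airybi(2*7^(2/3)*x/7), x)


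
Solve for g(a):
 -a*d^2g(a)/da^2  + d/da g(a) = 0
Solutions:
 g(a) = C1 + C2*a^2


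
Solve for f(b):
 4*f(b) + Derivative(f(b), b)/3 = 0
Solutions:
 f(b) = C1*exp(-12*b)


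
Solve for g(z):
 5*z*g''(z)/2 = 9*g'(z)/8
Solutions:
 g(z) = C1 + C2*z^(29/20)


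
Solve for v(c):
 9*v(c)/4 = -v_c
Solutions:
 v(c) = C1*exp(-9*c/4)


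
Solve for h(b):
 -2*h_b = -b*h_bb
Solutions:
 h(b) = C1 + C2*b^3


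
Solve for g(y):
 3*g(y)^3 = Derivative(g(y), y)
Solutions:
 g(y) = -sqrt(2)*sqrt(-1/(C1 + 3*y))/2
 g(y) = sqrt(2)*sqrt(-1/(C1 + 3*y))/2


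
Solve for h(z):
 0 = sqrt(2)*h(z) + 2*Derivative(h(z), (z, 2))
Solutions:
 h(z) = C1*sin(2^(3/4)*z/2) + C2*cos(2^(3/4)*z/2)


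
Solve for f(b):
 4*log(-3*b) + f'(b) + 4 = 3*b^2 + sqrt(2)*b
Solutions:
 f(b) = C1 + b^3 + sqrt(2)*b^2/2 - 4*b*log(-b) - 4*b*log(3)


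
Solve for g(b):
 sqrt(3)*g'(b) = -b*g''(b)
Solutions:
 g(b) = C1 + C2*b^(1 - sqrt(3))


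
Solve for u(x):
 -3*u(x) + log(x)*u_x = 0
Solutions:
 u(x) = C1*exp(3*li(x))


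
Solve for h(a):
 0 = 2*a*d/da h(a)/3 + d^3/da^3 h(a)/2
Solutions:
 h(a) = C1 + Integral(C2*airyai(-6^(2/3)*a/3) + C3*airybi(-6^(2/3)*a/3), a)


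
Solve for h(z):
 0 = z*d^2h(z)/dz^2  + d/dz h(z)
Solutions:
 h(z) = C1 + C2*log(z)


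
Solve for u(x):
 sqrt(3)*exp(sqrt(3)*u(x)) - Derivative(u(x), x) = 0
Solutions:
 u(x) = sqrt(3)*(2*log(-1/(C1 + sqrt(3)*x)) - log(3))/6


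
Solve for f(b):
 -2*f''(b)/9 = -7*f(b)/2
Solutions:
 f(b) = C1*exp(-3*sqrt(7)*b/2) + C2*exp(3*sqrt(7)*b/2)


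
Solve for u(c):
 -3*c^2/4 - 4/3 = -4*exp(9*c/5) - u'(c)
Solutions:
 u(c) = C1 + c^3/4 + 4*c/3 - 20*exp(9*c/5)/9


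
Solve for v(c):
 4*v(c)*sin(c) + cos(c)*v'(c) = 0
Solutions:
 v(c) = C1*cos(c)^4


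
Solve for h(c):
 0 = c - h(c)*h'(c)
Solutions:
 h(c) = -sqrt(C1 + c^2)
 h(c) = sqrt(C1 + c^2)


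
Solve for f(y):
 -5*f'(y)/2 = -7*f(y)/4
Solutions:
 f(y) = C1*exp(7*y/10)


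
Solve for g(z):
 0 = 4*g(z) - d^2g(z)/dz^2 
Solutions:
 g(z) = C1*exp(-2*z) + C2*exp(2*z)


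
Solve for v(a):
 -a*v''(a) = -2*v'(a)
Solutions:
 v(a) = C1 + C2*a^3


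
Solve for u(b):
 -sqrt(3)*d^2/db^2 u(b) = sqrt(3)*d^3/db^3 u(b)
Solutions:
 u(b) = C1 + C2*b + C3*exp(-b)


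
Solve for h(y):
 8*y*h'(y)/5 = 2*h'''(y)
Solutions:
 h(y) = C1 + Integral(C2*airyai(10^(2/3)*y/5) + C3*airybi(10^(2/3)*y/5), y)


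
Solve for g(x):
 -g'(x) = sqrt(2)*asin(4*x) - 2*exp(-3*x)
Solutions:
 g(x) = C1 - sqrt(2)*x*asin(4*x) - sqrt(2)*sqrt(1 - 16*x^2)/4 - 2*exp(-3*x)/3


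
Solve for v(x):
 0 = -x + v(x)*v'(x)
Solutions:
 v(x) = -sqrt(C1 + x^2)
 v(x) = sqrt(C1 + x^2)


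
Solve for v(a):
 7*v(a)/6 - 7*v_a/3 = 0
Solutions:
 v(a) = C1*exp(a/2)


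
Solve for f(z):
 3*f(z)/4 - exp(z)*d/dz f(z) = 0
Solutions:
 f(z) = C1*exp(-3*exp(-z)/4)


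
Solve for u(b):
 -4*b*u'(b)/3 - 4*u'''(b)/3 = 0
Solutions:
 u(b) = C1 + Integral(C2*airyai(-b) + C3*airybi(-b), b)


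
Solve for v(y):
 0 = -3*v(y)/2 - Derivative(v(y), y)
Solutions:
 v(y) = C1*exp(-3*y/2)


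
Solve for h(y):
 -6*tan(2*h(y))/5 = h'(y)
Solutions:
 h(y) = -asin(C1*exp(-12*y/5))/2 + pi/2
 h(y) = asin(C1*exp(-12*y/5))/2


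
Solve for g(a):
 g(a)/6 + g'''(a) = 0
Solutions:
 g(a) = C3*exp(-6^(2/3)*a/6) + (C1*sin(2^(2/3)*3^(1/6)*a/4) + C2*cos(2^(2/3)*3^(1/6)*a/4))*exp(6^(2/3)*a/12)


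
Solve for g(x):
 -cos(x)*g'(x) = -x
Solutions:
 g(x) = C1 + Integral(x/cos(x), x)


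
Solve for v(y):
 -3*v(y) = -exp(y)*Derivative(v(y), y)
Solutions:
 v(y) = C1*exp(-3*exp(-y))


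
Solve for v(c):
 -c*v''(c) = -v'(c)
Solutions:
 v(c) = C1 + C2*c^2


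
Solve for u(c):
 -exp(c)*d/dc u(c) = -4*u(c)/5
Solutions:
 u(c) = C1*exp(-4*exp(-c)/5)


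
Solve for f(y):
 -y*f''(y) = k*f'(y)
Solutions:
 f(y) = C1 + y^(1 - re(k))*(C2*sin(log(y)*Abs(im(k))) + C3*cos(log(y)*im(k)))


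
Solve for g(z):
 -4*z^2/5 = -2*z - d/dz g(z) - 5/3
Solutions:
 g(z) = C1 + 4*z^3/15 - z^2 - 5*z/3


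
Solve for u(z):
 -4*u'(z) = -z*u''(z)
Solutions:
 u(z) = C1 + C2*z^5


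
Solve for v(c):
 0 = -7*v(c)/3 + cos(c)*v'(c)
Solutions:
 v(c) = C1*(sin(c) + 1)^(7/6)/(sin(c) - 1)^(7/6)


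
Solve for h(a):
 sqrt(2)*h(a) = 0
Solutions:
 h(a) = 0


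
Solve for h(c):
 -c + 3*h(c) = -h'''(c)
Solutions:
 h(c) = C3*exp(-3^(1/3)*c) + c/3 + (C1*sin(3^(5/6)*c/2) + C2*cos(3^(5/6)*c/2))*exp(3^(1/3)*c/2)


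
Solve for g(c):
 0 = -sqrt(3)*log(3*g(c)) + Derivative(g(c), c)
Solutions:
 -sqrt(3)*Integral(1/(log(_y) + log(3)), (_y, g(c)))/3 = C1 - c


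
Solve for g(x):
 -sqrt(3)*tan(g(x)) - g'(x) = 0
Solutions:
 g(x) = pi - asin(C1*exp(-sqrt(3)*x))
 g(x) = asin(C1*exp(-sqrt(3)*x))


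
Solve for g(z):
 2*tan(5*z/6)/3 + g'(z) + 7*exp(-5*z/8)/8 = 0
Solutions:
 g(z) = C1 - 2*log(tan(5*z/6)^2 + 1)/5 + 7*exp(-5*z/8)/5


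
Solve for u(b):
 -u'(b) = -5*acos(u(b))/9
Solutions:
 Integral(1/acos(_y), (_y, u(b))) = C1 + 5*b/9


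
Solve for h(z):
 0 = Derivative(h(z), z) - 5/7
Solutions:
 h(z) = C1 + 5*z/7


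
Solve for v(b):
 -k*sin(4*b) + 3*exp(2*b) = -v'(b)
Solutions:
 v(b) = C1 - k*cos(4*b)/4 - 3*exp(2*b)/2


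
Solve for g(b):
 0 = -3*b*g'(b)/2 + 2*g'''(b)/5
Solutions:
 g(b) = C1 + Integral(C2*airyai(30^(1/3)*b/2) + C3*airybi(30^(1/3)*b/2), b)


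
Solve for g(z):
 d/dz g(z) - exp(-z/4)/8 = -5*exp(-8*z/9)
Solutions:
 g(z) = C1 - exp(-z/4)/2 + 45*exp(-8*z/9)/8


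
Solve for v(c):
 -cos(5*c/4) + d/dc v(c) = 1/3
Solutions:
 v(c) = C1 + c/3 + 4*sin(5*c/4)/5


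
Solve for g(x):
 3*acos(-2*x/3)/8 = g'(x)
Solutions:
 g(x) = C1 + 3*x*acos(-2*x/3)/8 + 3*sqrt(9 - 4*x^2)/16


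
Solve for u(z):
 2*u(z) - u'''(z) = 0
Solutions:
 u(z) = C3*exp(2^(1/3)*z) + (C1*sin(2^(1/3)*sqrt(3)*z/2) + C2*cos(2^(1/3)*sqrt(3)*z/2))*exp(-2^(1/3)*z/2)


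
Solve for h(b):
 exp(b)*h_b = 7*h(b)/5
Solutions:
 h(b) = C1*exp(-7*exp(-b)/5)


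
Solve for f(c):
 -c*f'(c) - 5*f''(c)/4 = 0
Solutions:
 f(c) = C1 + C2*erf(sqrt(10)*c/5)


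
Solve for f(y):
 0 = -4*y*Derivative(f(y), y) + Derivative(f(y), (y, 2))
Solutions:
 f(y) = C1 + C2*erfi(sqrt(2)*y)


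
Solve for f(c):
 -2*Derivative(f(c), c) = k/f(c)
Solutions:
 f(c) = -sqrt(C1 - c*k)
 f(c) = sqrt(C1 - c*k)


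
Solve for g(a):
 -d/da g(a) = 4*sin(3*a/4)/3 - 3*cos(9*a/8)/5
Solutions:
 g(a) = C1 + 8*sin(9*a/8)/15 + 16*cos(3*a/4)/9


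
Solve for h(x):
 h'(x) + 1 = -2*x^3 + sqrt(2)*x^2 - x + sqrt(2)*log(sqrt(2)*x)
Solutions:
 h(x) = C1 - x^4/2 + sqrt(2)*x^3/3 - x^2/2 + sqrt(2)*x*log(x) - sqrt(2)*x - x + sqrt(2)*x*log(2)/2


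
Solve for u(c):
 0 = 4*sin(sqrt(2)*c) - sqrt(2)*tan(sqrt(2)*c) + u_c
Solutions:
 u(c) = C1 - log(cos(sqrt(2)*c)) + 2*sqrt(2)*cos(sqrt(2)*c)


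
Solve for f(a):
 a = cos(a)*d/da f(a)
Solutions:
 f(a) = C1 + Integral(a/cos(a), a)


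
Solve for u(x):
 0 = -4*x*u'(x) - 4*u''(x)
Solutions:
 u(x) = C1 + C2*erf(sqrt(2)*x/2)


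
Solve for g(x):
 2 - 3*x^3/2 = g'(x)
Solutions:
 g(x) = C1 - 3*x^4/8 + 2*x


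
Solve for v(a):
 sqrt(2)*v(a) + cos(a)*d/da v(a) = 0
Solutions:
 v(a) = C1*(sin(a) - 1)^(sqrt(2)/2)/(sin(a) + 1)^(sqrt(2)/2)


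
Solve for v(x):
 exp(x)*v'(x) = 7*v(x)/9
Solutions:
 v(x) = C1*exp(-7*exp(-x)/9)


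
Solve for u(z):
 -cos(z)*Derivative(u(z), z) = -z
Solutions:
 u(z) = C1 + Integral(z/cos(z), z)


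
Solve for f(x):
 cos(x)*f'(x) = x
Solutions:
 f(x) = C1 + Integral(x/cos(x), x)


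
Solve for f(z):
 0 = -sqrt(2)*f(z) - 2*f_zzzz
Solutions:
 f(z) = (C1*sin(2^(3/8)*z/2) + C2*cos(2^(3/8)*z/2))*exp(-2^(3/8)*z/2) + (C3*sin(2^(3/8)*z/2) + C4*cos(2^(3/8)*z/2))*exp(2^(3/8)*z/2)


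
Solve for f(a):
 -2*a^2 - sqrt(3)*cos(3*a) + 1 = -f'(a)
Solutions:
 f(a) = C1 + 2*a^3/3 - a + sqrt(3)*sin(3*a)/3


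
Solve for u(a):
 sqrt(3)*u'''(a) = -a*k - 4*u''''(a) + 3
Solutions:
 u(a) = C1 + C2*a + C3*a^2 + C4*exp(-sqrt(3)*a/4) - sqrt(3)*a^4*k/72 + a^3*(4*k + 3*sqrt(3))/18


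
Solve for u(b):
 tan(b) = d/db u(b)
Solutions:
 u(b) = C1 - log(cos(b))


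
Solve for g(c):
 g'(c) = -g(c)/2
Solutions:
 g(c) = C1*exp(-c/2)


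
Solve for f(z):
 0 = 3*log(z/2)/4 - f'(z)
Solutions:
 f(z) = C1 + 3*z*log(z)/4 - 3*z/4 - 3*z*log(2)/4


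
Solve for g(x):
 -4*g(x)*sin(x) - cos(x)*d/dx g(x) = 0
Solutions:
 g(x) = C1*cos(x)^4


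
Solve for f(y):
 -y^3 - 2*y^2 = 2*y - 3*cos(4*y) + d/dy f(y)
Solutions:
 f(y) = C1 - y^4/4 - 2*y^3/3 - y^2 + 3*sin(4*y)/4


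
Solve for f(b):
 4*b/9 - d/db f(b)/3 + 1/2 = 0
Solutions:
 f(b) = C1 + 2*b^2/3 + 3*b/2


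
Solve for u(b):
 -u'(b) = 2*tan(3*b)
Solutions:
 u(b) = C1 + 2*log(cos(3*b))/3


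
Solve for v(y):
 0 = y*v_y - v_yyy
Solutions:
 v(y) = C1 + Integral(C2*airyai(y) + C3*airybi(y), y)


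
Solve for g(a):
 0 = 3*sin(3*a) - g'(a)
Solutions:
 g(a) = C1 - cos(3*a)


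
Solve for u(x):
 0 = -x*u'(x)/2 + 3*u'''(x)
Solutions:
 u(x) = C1 + Integral(C2*airyai(6^(2/3)*x/6) + C3*airybi(6^(2/3)*x/6), x)


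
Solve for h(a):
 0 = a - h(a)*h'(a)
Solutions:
 h(a) = -sqrt(C1 + a^2)
 h(a) = sqrt(C1 + a^2)


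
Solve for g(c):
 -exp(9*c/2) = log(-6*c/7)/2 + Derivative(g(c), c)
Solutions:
 g(c) = C1 - c*log(-c)/2 + c*(-log(6) + 1/2 + log(42)/2) - 2*exp(9*c/2)/9


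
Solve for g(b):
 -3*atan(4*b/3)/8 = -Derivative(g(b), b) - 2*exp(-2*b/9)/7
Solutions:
 g(b) = C1 + 3*b*atan(4*b/3)/8 - 9*log(16*b^2 + 9)/64 + 9*exp(-2*b/9)/7


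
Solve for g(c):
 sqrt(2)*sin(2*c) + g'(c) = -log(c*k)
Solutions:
 g(c) = C1 - c*log(c*k) + c + sqrt(2)*cos(2*c)/2


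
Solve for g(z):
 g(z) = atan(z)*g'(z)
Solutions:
 g(z) = C1*exp(Integral(1/atan(z), z))


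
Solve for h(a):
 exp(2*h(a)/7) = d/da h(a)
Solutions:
 h(a) = 7*log(-sqrt(-1/(C1 + a))) - 7*log(2) + 7*log(14)/2
 h(a) = 7*log(-1/(C1 + a))/2 - 7*log(2) + 7*log(14)/2


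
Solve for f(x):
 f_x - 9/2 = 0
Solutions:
 f(x) = C1 + 9*x/2


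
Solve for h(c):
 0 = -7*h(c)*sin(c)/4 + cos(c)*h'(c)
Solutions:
 h(c) = C1/cos(c)^(7/4)


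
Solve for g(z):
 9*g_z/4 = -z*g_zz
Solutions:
 g(z) = C1 + C2/z^(5/4)


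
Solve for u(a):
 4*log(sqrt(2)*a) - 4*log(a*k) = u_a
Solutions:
 u(a) = C1 + 2*a*(-2*log(k) + log(2))


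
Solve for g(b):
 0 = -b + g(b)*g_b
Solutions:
 g(b) = -sqrt(C1 + b^2)
 g(b) = sqrt(C1 + b^2)


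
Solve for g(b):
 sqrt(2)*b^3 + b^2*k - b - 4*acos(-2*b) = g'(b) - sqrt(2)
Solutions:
 g(b) = C1 + sqrt(2)*b^4/4 + b^3*k/3 - b^2/2 - 4*b*acos(-2*b) + sqrt(2)*b - 2*sqrt(1 - 4*b^2)


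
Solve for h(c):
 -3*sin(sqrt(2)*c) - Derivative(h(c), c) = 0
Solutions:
 h(c) = C1 + 3*sqrt(2)*cos(sqrt(2)*c)/2


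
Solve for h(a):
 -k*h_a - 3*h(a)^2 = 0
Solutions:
 h(a) = k/(C1*k + 3*a)


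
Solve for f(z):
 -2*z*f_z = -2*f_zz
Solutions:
 f(z) = C1 + C2*erfi(sqrt(2)*z/2)


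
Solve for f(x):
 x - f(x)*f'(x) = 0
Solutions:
 f(x) = -sqrt(C1 + x^2)
 f(x) = sqrt(C1 + x^2)


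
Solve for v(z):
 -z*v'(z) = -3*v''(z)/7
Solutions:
 v(z) = C1 + C2*erfi(sqrt(42)*z/6)


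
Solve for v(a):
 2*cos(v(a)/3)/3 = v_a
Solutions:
 -2*a/3 - 3*log(sin(v(a)/3) - 1)/2 + 3*log(sin(v(a)/3) + 1)/2 = C1


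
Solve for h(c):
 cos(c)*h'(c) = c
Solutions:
 h(c) = C1 + Integral(c/cos(c), c)


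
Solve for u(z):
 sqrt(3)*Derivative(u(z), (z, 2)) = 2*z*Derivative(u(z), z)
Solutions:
 u(z) = C1 + C2*erfi(3^(3/4)*z/3)


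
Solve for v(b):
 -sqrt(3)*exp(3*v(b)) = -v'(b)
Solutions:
 v(b) = log(-1/(C1 + 3*sqrt(3)*b))/3
 v(b) = log((-1/(C1 + sqrt(3)*b))^(1/3)*(-3^(2/3) - 3*3^(1/6)*I)/6)
 v(b) = log((-1/(C1 + sqrt(3)*b))^(1/3)*(-3^(2/3) + 3*3^(1/6)*I)/6)


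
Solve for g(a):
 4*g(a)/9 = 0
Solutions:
 g(a) = 0


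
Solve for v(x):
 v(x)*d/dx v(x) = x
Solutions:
 v(x) = -sqrt(C1 + x^2)
 v(x) = sqrt(C1 + x^2)


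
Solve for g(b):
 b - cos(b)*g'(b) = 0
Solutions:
 g(b) = C1 + Integral(b/cos(b), b)


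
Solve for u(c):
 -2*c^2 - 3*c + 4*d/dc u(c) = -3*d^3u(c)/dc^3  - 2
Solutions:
 u(c) = C1 + C2*sin(2*sqrt(3)*c/3) + C3*cos(2*sqrt(3)*c/3) + c^3/6 + 3*c^2/8 - 5*c/4


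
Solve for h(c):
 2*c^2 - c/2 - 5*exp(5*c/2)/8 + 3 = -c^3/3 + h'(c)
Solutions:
 h(c) = C1 + c^4/12 + 2*c^3/3 - c^2/4 + 3*c - exp(5*c/2)/4


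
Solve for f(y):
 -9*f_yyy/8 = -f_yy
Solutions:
 f(y) = C1 + C2*y + C3*exp(8*y/9)


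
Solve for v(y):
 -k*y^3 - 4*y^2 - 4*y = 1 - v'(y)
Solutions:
 v(y) = C1 + k*y^4/4 + 4*y^3/3 + 2*y^2 + y


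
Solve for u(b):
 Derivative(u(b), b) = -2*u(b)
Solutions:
 u(b) = C1*exp(-2*b)


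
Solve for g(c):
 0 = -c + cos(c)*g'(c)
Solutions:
 g(c) = C1 + Integral(c/cos(c), c)


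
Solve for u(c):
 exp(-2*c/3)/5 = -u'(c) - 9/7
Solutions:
 u(c) = C1 - 9*c/7 + 3*exp(-2*c/3)/10


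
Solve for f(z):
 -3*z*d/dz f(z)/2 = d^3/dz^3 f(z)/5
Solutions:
 f(z) = C1 + Integral(C2*airyai(-15^(1/3)*2^(2/3)*z/2) + C3*airybi(-15^(1/3)*2^(2/3)*z/2), z)


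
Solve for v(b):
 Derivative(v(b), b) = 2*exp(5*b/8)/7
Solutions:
 v(b) = C1 + 16*exp(5*b/8)/35


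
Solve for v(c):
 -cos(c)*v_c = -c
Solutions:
 v(c) = C1 + Integral(c/cos(c), c)


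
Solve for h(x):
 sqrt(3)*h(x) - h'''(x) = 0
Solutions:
 h(x) = C3*exp(3^(1/6)*x) + (C1*sin(3^(2/3)*x/2) + C2*cos(3^(2/3)*x/2))*exp(-3^(1/6)*x/2)


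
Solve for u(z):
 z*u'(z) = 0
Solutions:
 u(z) = C1


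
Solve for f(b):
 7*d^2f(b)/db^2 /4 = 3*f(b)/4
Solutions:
 f(b) = C1*exp(-sqrt(21)*b/7) + C2*exp(sqrt(21)*b/7)


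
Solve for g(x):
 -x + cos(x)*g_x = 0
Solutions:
 g(x) = C1 + Integral(x/cos(x), x)


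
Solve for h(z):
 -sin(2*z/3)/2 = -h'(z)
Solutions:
 h(z) = C1 - 3*cos(2*z/3)/4


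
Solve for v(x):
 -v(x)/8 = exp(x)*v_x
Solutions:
 v(x) = C1*exp(exp(-x)/8)


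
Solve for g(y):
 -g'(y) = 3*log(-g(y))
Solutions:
 -li(-g(y)) = C1 - 3*y


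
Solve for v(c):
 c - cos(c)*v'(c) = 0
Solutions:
 v(c) = C1 + Integral(c/cos(c), c)


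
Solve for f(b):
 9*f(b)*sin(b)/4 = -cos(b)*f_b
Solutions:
 f(b) = C1*cos(b)^(9/4)


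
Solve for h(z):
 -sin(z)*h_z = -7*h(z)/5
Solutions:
 h(z) = C1*(cos(z) - 1)^(7/10)/(cos(z) + 1)^(7/10)


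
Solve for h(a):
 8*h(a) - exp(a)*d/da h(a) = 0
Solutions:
 h(a) = C1*exp(-8*exp(-a))


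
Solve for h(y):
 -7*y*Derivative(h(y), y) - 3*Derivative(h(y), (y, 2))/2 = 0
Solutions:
 h(y) = C1 + C2*erf(sqrt(21)*y/3)


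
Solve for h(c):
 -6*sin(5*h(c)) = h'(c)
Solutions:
 h(c) = -acos((-C1 - exp(60*c))/(C1 - exp(60*c)))/5 + 2*pi/5
 h(c) = acos((-C1 - exp(60*c))/(C1 - exp(60*c)))/5


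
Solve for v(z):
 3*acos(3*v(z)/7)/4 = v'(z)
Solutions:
 Integral(1/acos(3*_y/7), (_y, v(z))) = C1 + 3*z/4


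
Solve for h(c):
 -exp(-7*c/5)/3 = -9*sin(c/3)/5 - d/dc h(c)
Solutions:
 h(c) = C1 + 27*cos(c/3)/5 - 5*exp(-7*c/5)/21
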